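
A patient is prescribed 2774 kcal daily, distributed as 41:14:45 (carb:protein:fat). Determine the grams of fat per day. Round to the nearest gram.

139 g/day

Fat energy = 45% × 2774 = 1248.3 kcal.
At 9 kcal/g: 1248.3 ÷ 9 = 138.7 g.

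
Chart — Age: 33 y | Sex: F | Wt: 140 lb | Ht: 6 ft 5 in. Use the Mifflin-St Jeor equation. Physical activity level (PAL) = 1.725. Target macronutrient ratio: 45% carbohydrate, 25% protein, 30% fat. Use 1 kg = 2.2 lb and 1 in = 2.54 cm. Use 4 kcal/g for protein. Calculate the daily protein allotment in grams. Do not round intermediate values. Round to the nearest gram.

165 g/day

Convert to metric: weight = 140 ÷ 2.2 = 63.6364 kg; height = (6×12 + 5) × 2.54 = 77 × 2.54 = 195.58 cm.
Mifflin-St Jeor (female): BMR = 10(63.6364) + 6.25(195.58) − 5(33) − 161 = 636.3636 + 1222.375 − 165 − 161 = 1532.7386 kcal/day.
TEE = 1532.7386 × 1.725 = 2643.9741 kcal/day.
Protein energy = 25% × 2643.9741 = 660.9935 kcal.
Protein = 660.9935 ÷ 4 kcal/g = 165.2484 g.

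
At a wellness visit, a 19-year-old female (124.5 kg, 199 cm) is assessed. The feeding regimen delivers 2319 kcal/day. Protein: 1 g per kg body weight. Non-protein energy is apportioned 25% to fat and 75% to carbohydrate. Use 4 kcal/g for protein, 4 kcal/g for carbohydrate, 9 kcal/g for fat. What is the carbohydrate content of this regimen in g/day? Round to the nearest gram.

341 g/day

Protein = 1 × 124.5 = 124.5 g → 124.5 × 4 = 498 kcal.
Non-protein calories = 2319 − 498 = 1821 kcal.
Fat: 25% × 1821 = 455.25 kcal; carbohydrate: 1365.75 kcal.
Carbohydrate: 1365.75 kcal ÷ 4 kcal/g = 341.4375 g.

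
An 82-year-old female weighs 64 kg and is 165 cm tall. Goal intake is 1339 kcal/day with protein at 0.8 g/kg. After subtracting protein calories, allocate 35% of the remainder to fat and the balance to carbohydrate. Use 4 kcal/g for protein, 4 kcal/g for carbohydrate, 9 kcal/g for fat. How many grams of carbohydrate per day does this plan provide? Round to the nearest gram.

Protein = 0.8 × 64 = 51.2 g → 51.2 × 4 = 204.8 kcal.
Non-protein calories = 1339 − 204.8 = 1134.2 kcal.
Fat: 35% × 1134.2 = 396.97 kcal; carbohydrate: 737.23 kcal.
Carbohydrate: 737.23 kcal ÷ 4 kcal/g = 184.3075 g.

184 g/day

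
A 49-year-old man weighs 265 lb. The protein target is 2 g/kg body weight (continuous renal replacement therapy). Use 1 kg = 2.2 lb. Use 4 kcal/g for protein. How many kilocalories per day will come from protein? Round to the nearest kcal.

Weight in kg = 265 ÷ 2.2 = 120.4545 kg.
Protein = 2 g/kg × 120.4545 kg = 240.9091 g/day.
Protein energy = 240.9091 g × 4 kcal/g = 963.6364 kcal/day.

964 kcal/day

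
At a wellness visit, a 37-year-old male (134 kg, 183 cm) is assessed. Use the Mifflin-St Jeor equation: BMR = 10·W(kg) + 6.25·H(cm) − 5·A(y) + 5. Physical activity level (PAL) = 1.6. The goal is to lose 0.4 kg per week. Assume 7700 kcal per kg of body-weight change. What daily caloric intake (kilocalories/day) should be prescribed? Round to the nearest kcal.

3246 kilocalories/day

Mifflin-St Jeor (male): BMR = 10(134) + 6.25(183) − 5(37) + 5 = 1340 + 1143.75 − 185 + 5 = 2303.75 kcal/day.
TEE = 2303.75 × 1.6 = 3686 kcal/day.
Required daily deficit = 0.4 × 7700 ÷ 7 = 440 kcal/day.
Target intake = 3686 − 440 = 3246 kcal/day.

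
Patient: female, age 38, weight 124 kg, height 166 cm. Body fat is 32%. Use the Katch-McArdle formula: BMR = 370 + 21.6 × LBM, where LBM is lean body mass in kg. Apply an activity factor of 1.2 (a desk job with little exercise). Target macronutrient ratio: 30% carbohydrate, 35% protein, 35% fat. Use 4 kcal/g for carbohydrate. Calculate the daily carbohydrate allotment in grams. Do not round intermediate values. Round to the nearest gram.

LBM = 124 × (1 − 0.32) = 84.32 kg. Katch-McArdle: BMR = 370 + 21.6 × 84.32 = 2191.312 kcal/day.
TEE = 2191.312 × 1.2 = 2629.5744 kcal/day.
Carbohydrate energy = 30% × 2629.5744 = 788.8723 kcal.
Carbohydrate = 788.8723 ÷ 4 kcal/g = 197.2181 g.

197 g/day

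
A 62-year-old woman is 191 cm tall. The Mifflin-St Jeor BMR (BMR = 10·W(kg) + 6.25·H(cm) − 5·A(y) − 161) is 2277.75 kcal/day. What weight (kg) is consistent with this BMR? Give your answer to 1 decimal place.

155.5 kg

2277.75 = 10·W + 6.25(191) − 5(62) − 161
10·W = 2277.75 − 722.75 = 1555, so W = 155.5 kg.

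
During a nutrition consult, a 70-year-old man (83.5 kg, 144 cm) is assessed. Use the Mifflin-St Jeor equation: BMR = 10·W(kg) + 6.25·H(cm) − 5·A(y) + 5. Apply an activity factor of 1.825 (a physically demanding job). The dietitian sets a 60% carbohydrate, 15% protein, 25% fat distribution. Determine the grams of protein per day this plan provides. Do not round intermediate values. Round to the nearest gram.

95 g/day

Mifflin-St Jeor (male): BMR = 10(83.5) + 6.25(144) − 5(70) + 5 = 835 + 900 − 350 + 5 = 1390 kcal/day.
TEE = 1390 × 1.825 = 2536.75 kcal/day.
Protein energy = 15% × 2536.75 = 380.5125 kcal.
Protein = 380.5125 ÷ 4 kcal/g = 95.1281 g.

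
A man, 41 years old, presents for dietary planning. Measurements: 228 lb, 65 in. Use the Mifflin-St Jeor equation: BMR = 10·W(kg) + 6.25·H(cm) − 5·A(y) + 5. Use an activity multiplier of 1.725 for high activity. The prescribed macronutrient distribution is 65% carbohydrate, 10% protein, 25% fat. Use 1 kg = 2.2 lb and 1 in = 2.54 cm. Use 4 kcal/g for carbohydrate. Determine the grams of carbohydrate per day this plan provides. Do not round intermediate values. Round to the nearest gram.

Convert to metric: weight = 228 ÷ 2.2 = 103.6364 kg; height = 65 × 2.54 = 165.1 cm.
Mifflin-St Jeor (male): BMR = 10(103.6364) + 6.25(165.1) − 5(41) + 5 = 1036.3636 + 1031.875 − 205 + 5 = 1868.2386 kcal/day.
TEE = 1868.2386 × 1.725 = 3222.7116 kcal/day.
Carbohydrate energy = 65% × 3222.7116 = 2094.7626 kcal.
Carbohydrate = 2094.7626 ÷ 4 kcal/g = 523.6906 g.

524 g/day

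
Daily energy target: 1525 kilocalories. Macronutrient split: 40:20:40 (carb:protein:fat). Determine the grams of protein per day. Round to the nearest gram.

Protein energy = 20% × 1525 = 305 kcal.
At 4 kcal/g: 305 ÷ 4 = 76.25 g.

76 g/day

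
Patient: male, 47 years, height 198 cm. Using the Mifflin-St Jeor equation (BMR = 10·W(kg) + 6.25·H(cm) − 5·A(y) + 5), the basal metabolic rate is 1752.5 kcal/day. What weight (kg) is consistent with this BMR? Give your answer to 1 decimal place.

74.5 kg

1752.5 = 10·W + 6.25(198) − 5(47) + 5
10·W = 1752.5 − 1007.5 = 745, so W = 74.5 kg.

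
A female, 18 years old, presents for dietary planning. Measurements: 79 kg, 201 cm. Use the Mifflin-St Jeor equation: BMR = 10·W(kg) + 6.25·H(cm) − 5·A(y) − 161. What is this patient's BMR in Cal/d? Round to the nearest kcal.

Mifflin-St Jeor (female): BMR = 10(79) + 6.25(201) − 5(18) − 161 = 790 + 1256.25 − 90 − 161 = 1795.25 kcal/day.

1795 Cal/d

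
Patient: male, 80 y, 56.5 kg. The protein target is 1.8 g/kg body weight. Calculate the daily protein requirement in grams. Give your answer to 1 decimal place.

101.7 g/day

Protein = 1.8 g/kg × 56.5 kg = 101.7 g/day.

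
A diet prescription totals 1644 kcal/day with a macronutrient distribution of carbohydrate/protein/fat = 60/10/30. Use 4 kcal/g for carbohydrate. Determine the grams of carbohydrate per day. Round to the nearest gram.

247 g/day

Carbohydrate energy = 60% × 1644 = 986.4 kcal.
At 4 kcal/g: 986.4 ÷ 4 = 246.6 g.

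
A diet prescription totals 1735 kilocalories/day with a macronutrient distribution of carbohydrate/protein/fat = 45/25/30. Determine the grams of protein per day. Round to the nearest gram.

108 g/day

Protein energy = 25% × 1735 = 433.75 kcal.
At 4 kcal/g: 433.75 ÷ 4 = 108.4375 g.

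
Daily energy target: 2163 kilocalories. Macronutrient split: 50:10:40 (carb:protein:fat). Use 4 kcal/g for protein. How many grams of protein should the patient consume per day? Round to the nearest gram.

54 g/day

Protein energy = 10% × 2163 = 216.3 kcal.
At 4 kcal/g: 216.3 ÷ 4 = 54.075 g.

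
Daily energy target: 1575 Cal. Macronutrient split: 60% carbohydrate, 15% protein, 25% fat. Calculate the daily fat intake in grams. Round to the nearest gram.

44 g/day

Fat energy = 25% × 1575 = 393.75 kcal.
At 9 kcal/g: 393.75 ÷ 9 = 43.75 g.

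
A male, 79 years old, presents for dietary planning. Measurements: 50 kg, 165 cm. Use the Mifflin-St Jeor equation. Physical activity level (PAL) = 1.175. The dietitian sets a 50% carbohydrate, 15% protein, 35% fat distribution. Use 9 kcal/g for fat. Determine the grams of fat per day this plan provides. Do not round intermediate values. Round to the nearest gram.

Mifflin-St Jeor (male): BMR = 10(50) + 6.25(165) − 5(79) + 5 = 500 + 1031.25 − 395 + 5 = 1141.25 kcal/day.
TEE = 1141.25 × 1.175 = 1340.9688 kcal/day.
Fat energy = 35% × 1340.9688 = 469.3391 kcal.
Fat = 469.3391 ÷ 9 kcal/g = 52.1488 g.

52 g/day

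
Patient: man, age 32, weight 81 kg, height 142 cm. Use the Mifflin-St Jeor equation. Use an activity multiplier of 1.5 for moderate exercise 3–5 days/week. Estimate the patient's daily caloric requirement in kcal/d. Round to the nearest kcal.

2314 kcal/d

Mifflin-St Jeor (male): BMR = 10(81) + 6.25(142) − 5(32) + 5 = 810 + 887.5 − 160 + 5 = 1542.5 kcal/day.
TEE = BMR × activity factor = 1542.5 × 1.5 = 2313.75 kcal/day.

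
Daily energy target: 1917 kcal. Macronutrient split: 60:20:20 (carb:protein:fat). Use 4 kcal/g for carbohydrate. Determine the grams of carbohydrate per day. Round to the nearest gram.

Carbohydrate energy = 60% × 1917 = 1150.2 kcal.
At 4 kcal/g: 1150.2 ÷ 4 = 287.55 g.

288 g/day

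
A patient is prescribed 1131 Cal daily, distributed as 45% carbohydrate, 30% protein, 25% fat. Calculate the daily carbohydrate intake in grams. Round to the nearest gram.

127 g/day

Carbohydrate energy = 45% × 1131 = 508.95 kcal.
At 4 kcal/g: 508.95 ÷ 4 = 127.2375 g.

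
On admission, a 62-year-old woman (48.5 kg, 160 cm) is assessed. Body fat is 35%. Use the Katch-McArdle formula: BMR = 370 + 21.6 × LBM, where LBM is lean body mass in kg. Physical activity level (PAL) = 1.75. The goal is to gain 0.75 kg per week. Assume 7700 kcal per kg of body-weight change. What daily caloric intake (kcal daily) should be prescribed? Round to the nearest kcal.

2664 kcal daily

LBM = 48.5 × (1 − 0.35) = 31.525 kg. Katch-McArdle: BMR = 370 + 21.6 × 31.525 = 1050.94 kcal/day.
TEE = 1050.94 × 1.75 = 1839.145 kcal/day.
Required daily surplus = 0.75 × 7700 ÷ 7 = 825 kcal/day.
Target intake = 1839.145 + 825 = 2664.145 kcal/day.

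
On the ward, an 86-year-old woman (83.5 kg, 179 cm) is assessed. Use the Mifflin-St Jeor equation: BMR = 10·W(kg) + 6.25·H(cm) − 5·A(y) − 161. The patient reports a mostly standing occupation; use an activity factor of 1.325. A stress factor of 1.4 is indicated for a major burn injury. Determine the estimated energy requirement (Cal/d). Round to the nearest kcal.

Mifflin-St Jeor (female): BMR = 10(83.5) + 6.25(179) − 5(86) − 161 = 835 + 1118.75 − 430 − 161 = 1362.75 kcal/day.
TEE = BMR × activity factor = 1362.75 × 1.325 = 1805.6438 kcal/day.
Apply stress factor: 1805.6438 × 1.4 = 2527.9013 kcal/day.

2528 Cal/d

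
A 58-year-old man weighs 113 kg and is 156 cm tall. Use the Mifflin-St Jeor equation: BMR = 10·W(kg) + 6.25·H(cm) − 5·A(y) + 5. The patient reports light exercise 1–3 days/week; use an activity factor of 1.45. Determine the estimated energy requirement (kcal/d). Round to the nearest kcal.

Mifflin-St Jeor (male): BMR = 10(113) + 6.25(156) − 5(58) + 5 = 1130 + 975 − 290 + 5 = 1820 kcal/day.
TEE = BMR × activity factor = 1820 × 1.45 = 2639 kcal/day.

2639 kcal/d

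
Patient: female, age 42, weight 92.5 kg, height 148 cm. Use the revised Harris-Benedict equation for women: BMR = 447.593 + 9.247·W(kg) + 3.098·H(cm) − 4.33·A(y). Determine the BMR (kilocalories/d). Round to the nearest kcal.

1580 kilocalories/d

Harris-Benedict: BMR = 447.593 + 9.247(92.5) + 3.098(148) − 4.33(42) = 1579.5845 kcal/day.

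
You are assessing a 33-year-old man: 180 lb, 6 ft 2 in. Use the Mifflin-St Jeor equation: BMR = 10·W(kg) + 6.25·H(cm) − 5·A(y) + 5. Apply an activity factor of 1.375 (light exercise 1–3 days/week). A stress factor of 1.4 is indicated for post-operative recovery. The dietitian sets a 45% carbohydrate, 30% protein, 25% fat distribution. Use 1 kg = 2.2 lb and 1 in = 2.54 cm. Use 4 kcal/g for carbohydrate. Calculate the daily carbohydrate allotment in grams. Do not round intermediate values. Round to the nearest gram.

397 g/day

Convert to metric: weight = 180 ÷ 2.2 = 81.8182 kg; height = (6×12 + 2) × 2.54 = 74 × 2.54 = 187.96 cm.
Mifflin-St Jeor (male): BMR = 10(81.8182) + 6.25(187.96) − 5(33) + 5 = 818.1818 + 1174.75 − 165 + 5 = 1832.9318 kcal/day.
TEE = 1832.9318 × 1.375 = 2520.2813 kcal/day.
With stress factor 1.4: 2520.2813 × 1.4 = 3528.3938 kcal/day.
Carbohydrate energy = 45% × 3528.3938 = 1587.7772 kcal.
Carbohydrate = 1587.7772 ÷ 4 kcal/g = 396.9443 g.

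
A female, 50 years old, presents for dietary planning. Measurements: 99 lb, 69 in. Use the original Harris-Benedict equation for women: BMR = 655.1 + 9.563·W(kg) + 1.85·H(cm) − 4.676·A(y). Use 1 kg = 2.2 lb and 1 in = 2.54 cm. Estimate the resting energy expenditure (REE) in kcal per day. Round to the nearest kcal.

1176 kcal per day

Convert to metric: weight = 99 ÷ 2.2 = 45 kg; height = 69 × 2.54 = 175.26 cm.
Harris-Benedict: BMR = 655.1 + 9.563(45) + 1.85(175.26) − 4.676(50) = 1175.866 kcal/day.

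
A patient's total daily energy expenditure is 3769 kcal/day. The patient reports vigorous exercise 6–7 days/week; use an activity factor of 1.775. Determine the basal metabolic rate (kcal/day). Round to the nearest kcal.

BMR = TEE ÷ activity factor = 3769 ÷ 1.775 = 2123.3803 kcal/day.

2123 kcal/day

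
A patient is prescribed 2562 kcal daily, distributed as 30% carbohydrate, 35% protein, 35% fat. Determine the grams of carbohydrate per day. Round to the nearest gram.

192 g/day

Carbohydrate energy = 30% × 2562 = 768.6 kcal.
At 4 kcal/g: 768.6 ÷ 4 = 192.15 g.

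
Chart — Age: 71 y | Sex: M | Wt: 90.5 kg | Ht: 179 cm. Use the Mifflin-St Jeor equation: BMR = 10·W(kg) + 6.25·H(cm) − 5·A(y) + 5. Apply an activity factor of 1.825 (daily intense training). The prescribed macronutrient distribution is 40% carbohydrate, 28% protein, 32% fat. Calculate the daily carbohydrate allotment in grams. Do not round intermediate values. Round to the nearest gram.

Mifflin-St Jeor (male): BMR = 10(90.5) + 6.25(179) − 5(71) + 5 = 905 + 1118.75 − 355 + 5 = 1673.75 kcal/day.
TEE = 1673.75 × 1.825 = 3054.5938 kcal/day.
Carbohydrate energy = 40% × 3054.5938 = 1221.8375 kcal.
Carbohydrate = 1221.8375 ÷ 4 kcal/g = 305.4594 g.

305 g/day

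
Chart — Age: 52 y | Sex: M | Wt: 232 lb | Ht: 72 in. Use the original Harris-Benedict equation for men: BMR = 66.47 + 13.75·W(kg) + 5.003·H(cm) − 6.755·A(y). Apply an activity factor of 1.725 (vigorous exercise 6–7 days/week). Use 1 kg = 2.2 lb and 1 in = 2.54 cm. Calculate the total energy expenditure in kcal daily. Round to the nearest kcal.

Convert to metric: weight = 232 ÷ 2.2 = 105.4545 kg; height = 72 × 2.54 = 182.88 cm.
Harris-Benedict: BMR = 66.47 + 13.75(105.4545) + 5.003(182.88) − 6.755(52) = 2080.1586 kcal/day.
TEE = BMR × activity factor = 2080.1586 × 1.725 = 3588.2737 kcal/day.

3588 kcal daily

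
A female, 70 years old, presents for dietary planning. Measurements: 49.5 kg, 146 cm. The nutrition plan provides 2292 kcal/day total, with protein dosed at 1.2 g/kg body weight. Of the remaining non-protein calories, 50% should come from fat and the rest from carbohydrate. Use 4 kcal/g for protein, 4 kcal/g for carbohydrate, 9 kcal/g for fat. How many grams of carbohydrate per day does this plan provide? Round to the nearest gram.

257 g/day

Protein = 1.2 × 49.5 = 59.4 g → 59.4 × 4 = 237.6 kcal.
Non-protein calories = 2292 − 237.6 = 2054.4 kcal.
Fat: 50% × 2054.4 = 1027.2 kcal; carbohydrate: 1027.2 kcal.
Carbohydrate: 1027.2 kcal ÷ 4 kcal/g = 256.8 g.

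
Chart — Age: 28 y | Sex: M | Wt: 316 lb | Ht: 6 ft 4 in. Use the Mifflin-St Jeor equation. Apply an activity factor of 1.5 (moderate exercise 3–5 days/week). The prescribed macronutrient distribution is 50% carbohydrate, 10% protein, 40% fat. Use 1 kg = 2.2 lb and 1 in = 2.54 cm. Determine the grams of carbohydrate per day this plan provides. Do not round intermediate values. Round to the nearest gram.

Convert to metric: weight = 316 ÷ 2.2 = 143.6364 kg; height = (6×12 + 4) × 2.54 = 76 × 2.54 = 193.04 cm.
Mifflin-St Jeor (male): BMR = 10(143.6364) + 6.25(193.04) − 5(28) + 5 = 1436.3636 + 1206.5 − 140 + 5 = 2507.8636 kcal/day.
TEE = 2507.8636 × 1.5 = 3761.7955 kcal/day.
Carbohydrate energy = 50% × 3761.7955 = 1880.8977 kcal.
Carbohydrate = 1880.8977 ÷ 4 kcal/g = 470.2244 g.

470 g/day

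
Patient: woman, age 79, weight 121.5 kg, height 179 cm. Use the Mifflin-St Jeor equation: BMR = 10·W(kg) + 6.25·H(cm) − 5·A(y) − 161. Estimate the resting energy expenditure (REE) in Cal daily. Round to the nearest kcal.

1778 Cal daily

Mifflin-St Jeor (female): BMR = 10(121.5) + 6.25(179) − 5(79) − 161 = 1215 + 1118.75 − 395 − 161 = 1777.75 kcal/day.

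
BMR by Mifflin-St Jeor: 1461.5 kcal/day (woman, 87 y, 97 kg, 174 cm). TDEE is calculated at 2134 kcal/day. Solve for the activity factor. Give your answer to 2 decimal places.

Activity factor = TEE ÷ BMR = 2134 ÷ 1461.5 = 1.46.

1.46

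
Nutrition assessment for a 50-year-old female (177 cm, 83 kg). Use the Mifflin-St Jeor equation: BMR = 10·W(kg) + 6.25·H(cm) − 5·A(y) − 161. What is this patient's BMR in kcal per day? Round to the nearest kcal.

1525 kcal per day

Mifflin-St Jeor (female): BMR = 10(83) + 6.25(177) − 5(50) − 161 = 830 + 1106.25 − 250 − 161 = 1525.25 kcal/day.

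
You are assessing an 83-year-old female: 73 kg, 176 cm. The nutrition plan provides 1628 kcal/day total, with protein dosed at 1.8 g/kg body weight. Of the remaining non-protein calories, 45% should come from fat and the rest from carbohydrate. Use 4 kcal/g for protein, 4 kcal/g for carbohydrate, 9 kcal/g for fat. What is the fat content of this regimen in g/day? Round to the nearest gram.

55 g/day

Protein = 1.8 × 73 = 131.4 g → 131.4 × 4 = 525.6 kcal.
Non-protein calories = 1628 − 525.6 = 1102.4 kcal.
Fat: 45% × 1102.4 = 496.08 kcal; carbohydrate: 606.32 kcal.
Fat: 496.08 kcal ÷ 9 kcal/g = 55.12 g.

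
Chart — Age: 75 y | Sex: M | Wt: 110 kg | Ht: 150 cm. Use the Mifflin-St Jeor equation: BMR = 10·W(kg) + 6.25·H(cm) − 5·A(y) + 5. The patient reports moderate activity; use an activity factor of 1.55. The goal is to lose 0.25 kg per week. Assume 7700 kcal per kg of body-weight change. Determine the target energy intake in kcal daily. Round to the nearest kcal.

Mifflin-St Jeor (male): BMR = 10(110) + 6.25(150) − 5(75) + 5 = 1100 + 937.5 − 375 + 5 = 1667.5 kcal/day.
TEE = 1667.5 × 1.55 = 2584.625 kcal/day.
Required daily deficit = 0.25 × 7700 ÷ 7 = 275 kcal/day.
Target intake = 2584.625 − 275 = 2309.625 kcal/day.

2310 kcal daily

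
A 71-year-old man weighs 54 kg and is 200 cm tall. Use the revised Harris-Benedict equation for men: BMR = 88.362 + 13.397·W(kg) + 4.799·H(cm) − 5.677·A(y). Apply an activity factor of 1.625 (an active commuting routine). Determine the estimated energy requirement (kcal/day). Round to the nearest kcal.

Harris-Benedict: BMR = 88.362 + 13.397(54) + 4.799(200) − 5.677(71) = 1368.533 kcal/day.
TEE = BMR × activity factor = 1368.533 × 1.625 = 2223.8661 kcal/day.

2224 kcal/day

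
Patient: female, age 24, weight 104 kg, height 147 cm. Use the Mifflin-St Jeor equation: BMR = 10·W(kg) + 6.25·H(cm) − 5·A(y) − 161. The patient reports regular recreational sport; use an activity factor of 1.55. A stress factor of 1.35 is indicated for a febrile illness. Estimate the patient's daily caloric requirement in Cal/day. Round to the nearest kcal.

3511 Cal/day

Mifflin-St Jeor (female): BMR = 10(104) + 6.25(147) − 5(24) − 161 = 1040 + 918.75 − 120 − 161 = 1677.75 kcal/day.
TEE = BMR × activity factor = 1677.75 × 1.55 = 2600.5125 kcal/day.
Apply stress factor: 2600.5125 × 1.35 = 3510.6919 kcal/day.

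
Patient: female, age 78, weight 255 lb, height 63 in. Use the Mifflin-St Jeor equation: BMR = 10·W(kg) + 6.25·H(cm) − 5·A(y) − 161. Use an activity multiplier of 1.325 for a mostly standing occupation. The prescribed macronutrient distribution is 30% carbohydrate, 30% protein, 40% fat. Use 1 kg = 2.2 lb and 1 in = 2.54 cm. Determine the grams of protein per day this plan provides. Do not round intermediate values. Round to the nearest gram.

Convert to metric: weight = 255 ÷ 2.2 = 115.9091 kg; height = 63 × 2.54 = 160.02 cm.
Mifflin-St Jeor (female): BMR = 10(115.9091) + 6.25(160.02) − 5(78) − 161 = 1159.0909 + 1000.125 − 390 − 161 = 1608.2159 kcal/day.
TEE = 1608.2159 × 1.325 = 2130.8861 kcal/day.
Protein energy = 30% × 2130.8861 = 639.2658 kcal.
Protein = 639.2658 ÷ 4 kcal/g = 159.8165 g.

160 g/day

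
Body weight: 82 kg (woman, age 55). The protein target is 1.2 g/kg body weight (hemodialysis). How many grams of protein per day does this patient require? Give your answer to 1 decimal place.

98.4 g/day

Protein = 1.2 g/kg × 82 kg = 98.4 g/day.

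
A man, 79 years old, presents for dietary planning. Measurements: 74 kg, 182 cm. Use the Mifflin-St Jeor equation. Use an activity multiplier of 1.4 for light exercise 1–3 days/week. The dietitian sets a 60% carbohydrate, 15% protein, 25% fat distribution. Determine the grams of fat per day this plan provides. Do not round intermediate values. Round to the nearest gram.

58 g/day

Mifflin-St Jeor (male): BMR = 10(74) + 6.25(182) − 5(79) + 5 = 740 + 1137.5 − 395 + 5 = 1487.5 kcal/day.
TEE = 1487.5 × 1.4 = 2082.5 kcal/day.
Fat energy = 25% × 2082.5 = 520.625 kcal.
Fat = 520.625 ÷ 9 kcal/g = 57.8472 g.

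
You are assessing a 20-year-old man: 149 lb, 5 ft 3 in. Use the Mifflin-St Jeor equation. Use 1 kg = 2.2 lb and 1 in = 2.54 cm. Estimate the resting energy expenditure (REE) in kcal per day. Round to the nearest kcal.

Convert to metric: weight = 149 ÷ 2.2 = 67.7273 kg; height = (5×12 + 3) × 2.54 = 63 × 2.54 = 160.02 cm.
Mifflin-St Jeor (male): BMR = 10(67.7273) + 6.25(160.02) − 5(20) + 5 = 677.2727 + 1000.125 − 100 + 5 = 1582.3977 kcal/day.

1582 kcal per day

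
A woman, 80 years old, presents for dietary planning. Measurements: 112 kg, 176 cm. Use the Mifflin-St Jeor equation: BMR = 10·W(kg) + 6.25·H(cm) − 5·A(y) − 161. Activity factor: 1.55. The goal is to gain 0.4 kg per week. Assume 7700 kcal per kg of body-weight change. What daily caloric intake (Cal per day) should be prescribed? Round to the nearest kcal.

Mifflin-St Jeor (female): BMR = 10(112) + 6.25(176) − 5(80) − 161 = 1120 + 1100 − 400 − 161 = 1659 kcal/day.
TEE = 1659 × 1.55 = 2571.45 kcal/day.
Required daily surplus = 0.4 × 7700 ÷ 7 = 440 kcal/day.
Target intake = 2571.45 + 440 = 3011.45 kcal/day.

3011 Cal per day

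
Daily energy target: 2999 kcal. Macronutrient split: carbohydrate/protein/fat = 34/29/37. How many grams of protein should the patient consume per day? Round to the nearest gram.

Protein energy = 29% × 2999 = 869.71 kcal.
At 4 kcal/g: 869.71 ÷ 4 = 217.4275 g.

217 g/day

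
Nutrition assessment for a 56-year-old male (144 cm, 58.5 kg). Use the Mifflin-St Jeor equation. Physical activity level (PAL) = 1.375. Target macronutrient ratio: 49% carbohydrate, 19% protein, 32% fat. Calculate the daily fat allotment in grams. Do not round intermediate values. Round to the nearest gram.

Mifflin-St Jeor (male): BMR = 10(58.5) + 6.25(144) − 5(56) + 5 = 585 + 900 − 280 + 5 = 1210 kcal/day.
TEE = 1210 × 1.375 = 1663.75 kcal/day.
Fat energy = 32% × 1663.75 = 532.4 kcal.
Fat = 532.4 ÷ 9 kcal/g = 59.1556 g.

59 g/day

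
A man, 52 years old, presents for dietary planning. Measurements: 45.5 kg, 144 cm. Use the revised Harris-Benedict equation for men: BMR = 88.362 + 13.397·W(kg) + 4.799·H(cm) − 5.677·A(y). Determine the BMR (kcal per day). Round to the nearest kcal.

Harris-Benedict: BMR = 88.362 + 13.397(45.5) + 4.799(144) − 5.677(52) = 1093.7775 kcal/day.

1094 kcal per day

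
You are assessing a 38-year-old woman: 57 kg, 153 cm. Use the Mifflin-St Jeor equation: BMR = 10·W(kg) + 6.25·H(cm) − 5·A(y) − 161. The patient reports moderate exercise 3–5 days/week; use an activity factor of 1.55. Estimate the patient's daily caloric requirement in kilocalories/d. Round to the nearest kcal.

Mifflin-St Jeor (female): BMR = 10(57) + 6.25(153) − 5(38) − 161 = 570 + 956.25 − 190 − 161 = 1175.25 kcal/day.
TEE = BMR × activity factor = 1175.25 × 1.55 = 1821.6375 kcal/day.

1822 kilocalories/d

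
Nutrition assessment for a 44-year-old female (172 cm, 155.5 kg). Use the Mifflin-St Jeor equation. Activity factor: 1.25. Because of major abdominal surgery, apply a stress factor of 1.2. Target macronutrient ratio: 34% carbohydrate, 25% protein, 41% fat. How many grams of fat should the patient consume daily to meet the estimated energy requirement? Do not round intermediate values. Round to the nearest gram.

154 g/day

Mifflin-St Jeor (female): BMR = 10(155.5) + 6.25(172) − 5(44) − 161 = 1555 + 1075 − 220 − 161 = 2249 kcal/day.
TEE = 2249 × 1.25 = 2811.25 kcal/day.
With stress factor 1.2: 2811.25 × 1.2 = 3373.5 kcal/day.
Fat energy = 41% × 3373.5 = 1383.135 kcal.
Fat = 1383.135 ÷ 9 kcal/g = 153.6817 g.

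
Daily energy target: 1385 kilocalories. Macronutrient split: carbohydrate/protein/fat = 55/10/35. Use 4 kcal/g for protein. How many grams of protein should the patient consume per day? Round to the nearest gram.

35 g/day

Protein energy = 10% × 1385 = 138.5 kcal.
At 4 kcal/g: 138.5 ÷ 4 = 34.625 g.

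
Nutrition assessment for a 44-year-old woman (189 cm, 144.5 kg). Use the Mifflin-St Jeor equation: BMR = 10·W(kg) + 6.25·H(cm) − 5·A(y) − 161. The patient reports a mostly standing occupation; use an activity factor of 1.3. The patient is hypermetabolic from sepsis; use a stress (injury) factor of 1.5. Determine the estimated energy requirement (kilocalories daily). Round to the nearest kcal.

Mifflin-St Jeor (female): BMR = 10(144.5) + 6.25(189) − 5(44) − 161 = 1445 + 1181.25 − 220 − 161 = 2245.25 kcal/day.
TEE = BMR × activity factor = 2245.25 × 1.3 = 2918.825 kcal/day.
Apply stress factor: 2918.825 × 1.5 = 4378.2375 kcal/day.

4378 kilocalories daily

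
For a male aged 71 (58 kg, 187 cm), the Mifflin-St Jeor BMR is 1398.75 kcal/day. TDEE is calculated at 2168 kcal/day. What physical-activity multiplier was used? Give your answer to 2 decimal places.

1.55

Activity factor = TEE ÷ BMR = 2168 ÷ 1398.75 = 1.55.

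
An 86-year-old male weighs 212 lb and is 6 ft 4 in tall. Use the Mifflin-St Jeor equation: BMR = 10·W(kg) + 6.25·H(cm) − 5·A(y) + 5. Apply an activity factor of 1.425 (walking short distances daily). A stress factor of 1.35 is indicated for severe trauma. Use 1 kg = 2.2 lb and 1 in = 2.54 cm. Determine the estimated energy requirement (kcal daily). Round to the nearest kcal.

Convert to metric: weight = 212 ÷ 2.2 = 96.3636 kg; height = (6×12 + 4) × 2.54 = 76 × 2.54 = 193.04 cm.
Mifflin-St Jeor (male): BMR = 10(96.3636) + 6.25(193.04) − 5(86) + 5 = 963.6364 + 1206.5 − 430 + 5 = 1745.1364 kcal/day.
TEE = BMR × activity factor = 1745.1364 × 1.425 = 2486.8193 kcal/day.
Apply stress factor: 2486.8193 × 1.35 = 3357.2061 kcal/day.

3357 kcal daily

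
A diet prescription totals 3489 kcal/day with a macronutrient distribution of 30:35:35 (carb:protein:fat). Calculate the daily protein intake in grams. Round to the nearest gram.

Protein energy = 35% × 3489 = 1221.15 kcal.
At 4 kcal/g: 1221.15 ÷ 4 = 305.2875 g.

305 g/day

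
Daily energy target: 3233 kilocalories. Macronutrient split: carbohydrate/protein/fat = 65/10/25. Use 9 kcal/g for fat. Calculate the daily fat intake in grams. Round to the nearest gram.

Fat energy = 25% × 3233 = 808.25 kcal.
At 9 kcal/g: 808.25 ÷ 9 = 89.8056 g.

90 g/day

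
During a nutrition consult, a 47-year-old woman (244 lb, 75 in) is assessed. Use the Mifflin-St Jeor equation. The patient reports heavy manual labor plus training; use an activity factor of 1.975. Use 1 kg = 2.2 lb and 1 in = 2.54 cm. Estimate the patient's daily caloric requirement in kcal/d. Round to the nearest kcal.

Convert to metric: weight = 244 ÷ 2.2 = 110.9091 kg; height = 75 × 2.54 = 190.5 cm.
Mifflin-St Jeor (female): BMR = 10(110.9091) + 6.25(190.5) − 5(47) − 161 = 1109.0909 + 1190.625 − 235 − 161 = 1903.7159 kcal/day.
TEE = BMR × activity factor = 1903.7159 × 1.975 = 3759.8389 kcal/day.

3760 kcal/d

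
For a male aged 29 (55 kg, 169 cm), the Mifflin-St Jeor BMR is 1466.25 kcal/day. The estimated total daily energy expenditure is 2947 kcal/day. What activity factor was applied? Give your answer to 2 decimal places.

Activity factor = TEE ÷ BMR = 2947 ÷ 1466.25 = 2.01.

2.01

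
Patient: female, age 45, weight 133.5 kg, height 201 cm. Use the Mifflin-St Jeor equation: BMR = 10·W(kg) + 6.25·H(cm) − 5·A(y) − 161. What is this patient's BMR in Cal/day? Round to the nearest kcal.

Mifflin-St Jeor (female): BMR = 10(133.5) + 6.25(201) − 5(45) − 161 = 1335 + 1256.25 − 225 − 161 = 2205.25 kcal/day.

2205 Cal/day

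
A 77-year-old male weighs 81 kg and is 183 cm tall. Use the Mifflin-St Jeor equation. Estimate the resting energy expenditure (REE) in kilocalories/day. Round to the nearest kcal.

1574 kilocalories/day

Mifflin-St Jeor (male): BMR = 10(81) + 6.25(183) − 5(77) + 5 = 810 + 1143.75 − 385 + 5 = 1573.75 kcal/day.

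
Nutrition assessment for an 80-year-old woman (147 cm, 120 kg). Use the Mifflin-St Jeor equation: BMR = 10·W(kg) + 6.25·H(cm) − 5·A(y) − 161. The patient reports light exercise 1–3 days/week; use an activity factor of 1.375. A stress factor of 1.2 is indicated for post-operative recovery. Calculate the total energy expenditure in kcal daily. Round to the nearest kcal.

2570 kcal daily

Mifflin-St Jeor (female): BMR = 10(120) + 6.25(147) − 5(80) − 161 = 1200 + 918.75 − 400 − 161 = 1557.75 kcal/day.
TEE = BMR × activity factor = 1557.75 × 1.375 = 2141.9063 kcal/day.
Apply stress factor: 2141.9063 × 1.2 = 2570.2875 kcal/day.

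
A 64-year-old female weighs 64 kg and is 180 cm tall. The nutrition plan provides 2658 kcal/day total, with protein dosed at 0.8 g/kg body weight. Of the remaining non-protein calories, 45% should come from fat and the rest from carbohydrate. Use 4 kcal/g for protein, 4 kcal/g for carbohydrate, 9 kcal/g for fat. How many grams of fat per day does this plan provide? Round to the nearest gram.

123 g/day

Protein = 0.8 × 64 = 51.2 g → 51.2 × 4 = 204.8 kcal.
Non-protein calories = 2658 − 204.8 = 2453.2 kcal.
Fat: 45% × 2453.2 = 1103.94 kcal; carbohydrate: 1349.26 kcal.
Fat: 1103.94 kcal ÷ 9 kcal/g = 122.66 g.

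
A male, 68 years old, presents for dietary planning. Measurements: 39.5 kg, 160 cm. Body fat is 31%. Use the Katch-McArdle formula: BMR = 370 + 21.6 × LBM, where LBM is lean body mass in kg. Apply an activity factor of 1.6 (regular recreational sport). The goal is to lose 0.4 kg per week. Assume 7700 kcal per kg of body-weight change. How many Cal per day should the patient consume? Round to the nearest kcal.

LBM = 39.5 × (1 − 0.31) = 27.255 kg. Katch-McArdle: BMR = 370 + 21.6 × 27.255 = 958.708 kcal/day.
TEE = 958.708 × 1.6 = 1533.9328 kcal/day.
Required daily deficit = 0.4 × 7700 ÷ 7 = 440 kcal/day.
Target intake = 1533.9328 − 440 = 1093.9328 kcal/day.

1094 Cal per day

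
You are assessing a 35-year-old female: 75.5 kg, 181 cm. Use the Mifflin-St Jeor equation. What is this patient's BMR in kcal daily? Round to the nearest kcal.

Mifflin-St Jeor (female): BMR = 10(75.5) + 6.25(181) − 5(35) − 161 = 755 + 1131.25 − 175 − 161 = 1550.25 kcal/day.

1550 kcal daily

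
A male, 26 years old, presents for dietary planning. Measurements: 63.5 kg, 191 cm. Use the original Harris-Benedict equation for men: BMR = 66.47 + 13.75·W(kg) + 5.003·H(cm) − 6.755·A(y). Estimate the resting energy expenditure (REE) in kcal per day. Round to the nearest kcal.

1720 kcal per day

Harris-Benedict: BMR = 66.47 + 13.75(63.5) + 5.003(191) − 6.755(26) = 1719.538 kcal/day.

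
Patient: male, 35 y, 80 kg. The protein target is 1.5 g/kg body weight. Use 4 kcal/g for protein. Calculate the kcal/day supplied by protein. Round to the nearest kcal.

Protein = 1.5 g/kg × 80 kg = 120 g/day.
Protein energy = 120 g × 4 kcal/g = 480 kcal/day.

480 kcal/day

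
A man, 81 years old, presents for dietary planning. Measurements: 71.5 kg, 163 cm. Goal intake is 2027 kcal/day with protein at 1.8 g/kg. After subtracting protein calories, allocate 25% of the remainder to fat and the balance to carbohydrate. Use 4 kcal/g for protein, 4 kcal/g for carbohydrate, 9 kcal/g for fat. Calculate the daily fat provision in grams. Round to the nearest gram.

42 g/day

Protein = 1.8 × 71.5 = 128.7 g → 128.7 × 4 = 514.8 kcal.
Non-protein calories = 2027 − 514.8 = 1512.2 kcal.
Fat: 25% × 1512.2 = 378.05 kcal; carbohydrate: 1134.15 kcal.
Fat: 378.05 kcal ÷ 9 kcal/g = 42.0056 g.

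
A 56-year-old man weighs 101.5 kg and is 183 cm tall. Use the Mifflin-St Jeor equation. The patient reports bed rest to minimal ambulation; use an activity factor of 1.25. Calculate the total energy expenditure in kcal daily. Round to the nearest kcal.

2355 kcal daily

Mifflin-St Jeor (male): BMR = 10(101.5) + 6.25(183) − 5(56) + 5 = 1015 + 1143.75 − 280 + 5 = 1883.75 kcal/day.
TEE = BMR × activity factor = 1883.75 × 1.25 = 2354.6875 kcal/day.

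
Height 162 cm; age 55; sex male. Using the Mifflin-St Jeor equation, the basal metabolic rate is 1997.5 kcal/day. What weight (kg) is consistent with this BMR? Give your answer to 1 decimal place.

125.5 kg

1997.5 = 10·W + 6.25(162) − 5(55) + 5
10·W = 1997.5 − 742.5 = 1255, so W = 125.5 kg.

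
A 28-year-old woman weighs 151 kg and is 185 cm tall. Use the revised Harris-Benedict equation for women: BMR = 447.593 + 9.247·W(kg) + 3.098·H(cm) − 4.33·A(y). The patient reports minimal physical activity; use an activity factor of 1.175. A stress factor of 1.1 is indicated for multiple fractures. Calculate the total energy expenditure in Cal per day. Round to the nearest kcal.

Harris-Benedict: BMR = 447.593 + 9.247(151) + 3.098(185) − 4.33(28) = 2295.78 kcal/day.
TEE = BMR × activity factor = 2295.78 × 1.175 = 2697.5415 kcal/day.
Apply stress factor: 2697.5415 × 1.1 = 2967.2957 kcal/day.

2967 Cal per day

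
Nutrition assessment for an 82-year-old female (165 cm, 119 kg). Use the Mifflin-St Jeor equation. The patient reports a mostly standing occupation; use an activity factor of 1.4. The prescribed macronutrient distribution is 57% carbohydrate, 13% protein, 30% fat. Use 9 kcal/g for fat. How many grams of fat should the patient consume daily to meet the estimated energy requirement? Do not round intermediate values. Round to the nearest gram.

77 g/day

Mifflin-St Jeor (female): BMR = 10(119) + 6.25(165) − 5(82) − 161 = 1190 + 1031.25 − 410 − 161 = 1650.25 kcal/day.
TEE = 1650.25 × 1.4 = 2310.35 kcal/day.
Fat energy = 30% × 2310.35 = 693.105 kcal.
Fat = 693.105 ÷ 9 kcal/g = 77.0117 g.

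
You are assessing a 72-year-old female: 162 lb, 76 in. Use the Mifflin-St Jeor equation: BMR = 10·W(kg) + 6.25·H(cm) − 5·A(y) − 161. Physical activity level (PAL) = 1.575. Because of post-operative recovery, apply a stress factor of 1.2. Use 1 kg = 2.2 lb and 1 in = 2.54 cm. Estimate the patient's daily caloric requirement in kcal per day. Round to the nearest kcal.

2687 kcal per day

Convert to metric: weight = 162 ÷ 2.2 = 73.6364 kg; height = 76 × 2.54 = 193.04 cm.
Mifflin-St Jeor (female): BMR = 10(73.6364) + 6.25(193.04) − 5(72) − 161 = 736.3636 + 1206.5 − 360 − 161 = 1421.8636 kcal/day.
TEE = BMR × activity factor = 1421.8636 × 1.575 = 2239.4352 kcal/day.
Apply stress factor: 2239.4352 × 1.2 = 2687.3223 kcal/day.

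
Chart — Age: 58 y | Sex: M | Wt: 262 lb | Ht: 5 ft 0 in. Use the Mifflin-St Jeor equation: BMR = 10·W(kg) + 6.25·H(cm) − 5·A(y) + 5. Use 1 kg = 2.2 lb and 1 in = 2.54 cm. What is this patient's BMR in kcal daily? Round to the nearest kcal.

Convert to metric: weight = 262 ÷ 2.2 = 119.0909 kg; height = (5×12 + 0) × 2.54 = 60 × 2.54 = 152.4 cm.
Mifflin-St Jeor (male): BMR = 10(119.0909) + 6.25(152.4) − 5(58) + 5 = 1190.9091 + 952.5 − 290 + 5 = 1858.4091 kcal/day.

1858 kcal daily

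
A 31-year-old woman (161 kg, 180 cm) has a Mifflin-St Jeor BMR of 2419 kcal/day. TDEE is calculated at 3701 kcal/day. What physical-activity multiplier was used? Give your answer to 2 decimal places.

1.53

Activity factor = TEE ÷ BMR = 3701 ÷ 2419 = 1.53.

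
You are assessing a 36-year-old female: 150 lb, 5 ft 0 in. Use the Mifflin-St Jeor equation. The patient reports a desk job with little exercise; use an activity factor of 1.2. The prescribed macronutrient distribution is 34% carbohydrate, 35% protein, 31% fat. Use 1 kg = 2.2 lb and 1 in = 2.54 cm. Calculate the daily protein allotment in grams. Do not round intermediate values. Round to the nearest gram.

Convert to metric: weight = 150 ÷ 2.2 = 68.1818 kg; height = (5×12 + 0) × 2.54 = 60 × 2.54 = 152.4 cm.
Mifflin-St Jeor (female): BMR = 10(68.1818) + 6.25(152.4) − 5(36) − 161 = 681.8182 + 952.5 − 180 − 161 = 1293.3182 kcal/day.
TEE = 1293.3182 × 1.2 = 1551.9818 kcal/day.
Protein energy = 35% × 1551.9818 = 543.1936 kcal.
Protein = 543.1936 ÷ 4 kcal/g = 135.7984 g.

136 g/day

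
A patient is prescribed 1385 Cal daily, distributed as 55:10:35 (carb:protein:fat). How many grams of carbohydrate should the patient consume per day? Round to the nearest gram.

190 g/day

Carbohydrate energy = 55% × 1385 = 761.75 kcal.
At 4 kcal/g: 761.75 ÷ 4 = 190.4375 g.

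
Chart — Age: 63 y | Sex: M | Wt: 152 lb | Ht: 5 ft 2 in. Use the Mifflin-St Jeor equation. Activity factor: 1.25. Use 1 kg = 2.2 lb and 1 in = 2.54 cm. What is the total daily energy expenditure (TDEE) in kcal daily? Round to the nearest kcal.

1706 kcal daily

Convert to metric: weight = 152 ÷ 2.2 = 69.0909 kg; height = (5×12 + 2) × 2.54 = 62 × 2.54 = 157.48 cm.
Mifflin-St Jeor (male): BMR = 10(69.0909) + 6.25(157.48) − 5(63) + 5 = 690.9091 + 984.25 − 315 + 5 = 1365.1591 kcal/day.
TEE = BMR × activity factor = 1365.1591 × 1.25 = 1706.4489 kcal/day.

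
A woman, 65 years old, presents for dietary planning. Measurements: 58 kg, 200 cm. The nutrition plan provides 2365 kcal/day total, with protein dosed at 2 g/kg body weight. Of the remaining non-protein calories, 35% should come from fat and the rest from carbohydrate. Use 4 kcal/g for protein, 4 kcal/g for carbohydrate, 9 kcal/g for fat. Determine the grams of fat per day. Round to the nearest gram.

74 g/day

Protein = 2 × 58 = 116 g → 116 × 4 = 464 kcal.
Non-protein calories = 2365 − 464 = 1901 kcal.
Fat: 35% × 1901 = 665.35 kcal; carbohydrate: 1235.65 kcal.
Fat: 665.35 kcal ÷ 9 kcal/g = 73.9278 g.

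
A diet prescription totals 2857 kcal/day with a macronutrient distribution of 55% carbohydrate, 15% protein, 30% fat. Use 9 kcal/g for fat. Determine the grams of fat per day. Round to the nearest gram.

Fat energy = 30% × 2857 = 857.1 kcal.
At 9 kcal/g: 857.1 ÷ 9 = 95.2333 g.

95 g/day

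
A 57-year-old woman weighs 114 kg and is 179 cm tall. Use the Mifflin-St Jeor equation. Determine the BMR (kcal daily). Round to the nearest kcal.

1813 kcal daily

Mifflin-St Jeor (female): BMR = 10(114) + 6.25(179) − 5(57) − 161 = 1140 + 1118.75 − 285 − 161 = 1812.75 kcal/day.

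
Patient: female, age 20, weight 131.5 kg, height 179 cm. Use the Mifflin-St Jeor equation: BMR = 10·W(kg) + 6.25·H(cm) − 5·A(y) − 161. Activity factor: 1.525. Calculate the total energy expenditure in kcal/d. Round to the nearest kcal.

Mifflin-St Jeor (female): BMR = 10(131.5) + 6.25(179) − 5(20) − 161 = 1315 + 1118.75 − 100 − 161 = 2172.75 kcal/day.
TEE = BMR × activity factor = 2172.75 × 1.525 = 3313.4438 kcal/day.

3313 kcal/d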